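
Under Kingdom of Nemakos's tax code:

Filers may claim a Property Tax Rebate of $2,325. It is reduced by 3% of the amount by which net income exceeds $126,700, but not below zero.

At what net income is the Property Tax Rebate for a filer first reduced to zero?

$204,200

The credit falls by 3% of each dollar above $126,700, so it reaches zero when the excess is $2,325 / 3% = $77,500: income = $126,700 + $77,500 = $204,200.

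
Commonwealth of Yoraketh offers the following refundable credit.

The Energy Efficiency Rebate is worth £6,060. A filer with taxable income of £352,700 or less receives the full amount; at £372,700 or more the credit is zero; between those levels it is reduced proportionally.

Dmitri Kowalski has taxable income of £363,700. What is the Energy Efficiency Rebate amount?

£2,727

Energy Efficiency Rebate: £363,700 is £11,000 into a £20,000 phase-out range, leaving 9,000/20,000 of the credit: £6,060 × 9,000/20,000 = £2,727.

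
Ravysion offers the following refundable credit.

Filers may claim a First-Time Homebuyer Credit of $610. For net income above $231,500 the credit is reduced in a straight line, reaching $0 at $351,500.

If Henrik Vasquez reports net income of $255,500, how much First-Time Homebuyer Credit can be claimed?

$488

First-Time Homebuyer Credit: $255,500 is $24,000 into a $120,000 phase-out range, leaving 96,000/120,000 of the credit: $610 × 96,000/120,000 = $488.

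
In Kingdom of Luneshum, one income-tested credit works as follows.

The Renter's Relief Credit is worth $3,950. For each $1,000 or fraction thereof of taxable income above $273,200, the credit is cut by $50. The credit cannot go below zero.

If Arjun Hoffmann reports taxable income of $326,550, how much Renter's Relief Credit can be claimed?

Renter's Relief Credit: income exceeds $273,200 by $53,350, which is 54 full-or-partial $1,000 increments; reduction = 54 × $50 = $2,700, leaving $1,250.

$1,250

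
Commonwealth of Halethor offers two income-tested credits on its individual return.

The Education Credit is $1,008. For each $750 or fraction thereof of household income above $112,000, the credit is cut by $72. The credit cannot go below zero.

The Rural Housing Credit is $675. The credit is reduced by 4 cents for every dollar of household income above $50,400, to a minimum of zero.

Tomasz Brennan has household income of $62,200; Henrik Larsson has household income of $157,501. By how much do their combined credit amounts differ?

Tomasz ($62,200): Education Credit: $62,200 is at or below the $112,000 threshold, so the full $1,008 applies. Rural Housing Credit: 4% of the $11,800 excess over $50,400 is $472; credit = $675 − $472 = $203. total $1,008 + $203 = $1,211
Henrik ($157,501): Education Credit: income exceeds $112,000 by $45,501 → 61 increments × $72 = $4,392 ≥ base, so the credit is $0. Rural Housing Credit: 4% of the $107,101 excess over $50,400 is $4,284.04 ≥ base, so the credit is $0. total $0 + $0 = $0
Difference: |$1,211 − $0| = $1,211.

$1,211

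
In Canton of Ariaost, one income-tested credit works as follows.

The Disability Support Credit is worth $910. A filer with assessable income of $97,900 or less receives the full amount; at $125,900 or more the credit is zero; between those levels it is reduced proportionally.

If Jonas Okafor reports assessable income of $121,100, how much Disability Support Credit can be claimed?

$156

Disability Support Credit: $121,100 is $23,200 into a $28,000 phase-out range, leaving 4,800/28,000 of the credit: $910 × 4,800/28,000 = $156.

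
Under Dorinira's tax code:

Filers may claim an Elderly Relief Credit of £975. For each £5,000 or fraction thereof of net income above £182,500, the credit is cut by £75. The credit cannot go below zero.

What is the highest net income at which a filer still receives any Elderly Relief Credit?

After 12 increments the reduction is 12 × £75 = £900, leaving £75; one more increment wipes it out. Increment 12 ends at excess 12 × £5,000 = £60,000, so the highest qualifying income is £182,500 + £60,000 = £242,500.

£242,500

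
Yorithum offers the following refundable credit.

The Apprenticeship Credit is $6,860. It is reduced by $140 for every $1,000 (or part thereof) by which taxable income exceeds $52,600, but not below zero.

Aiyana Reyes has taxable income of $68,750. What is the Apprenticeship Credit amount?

Apprenticeship Credit: income exceeds $52,600 by $16,150, which is 17 full-or-partial $1,000 increments; reduction = 17 × $140 = $2,380, leaving $4,480.

$4,480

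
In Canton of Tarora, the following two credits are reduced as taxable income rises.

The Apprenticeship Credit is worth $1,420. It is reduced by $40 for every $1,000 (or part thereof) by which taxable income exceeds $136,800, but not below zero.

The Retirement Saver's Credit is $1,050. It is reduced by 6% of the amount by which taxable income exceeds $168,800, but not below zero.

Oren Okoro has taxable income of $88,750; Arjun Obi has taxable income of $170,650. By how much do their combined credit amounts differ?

$1,471

Oren ($88,750): Apprenticeship Credit: $88,750 is at or below the $136,800 threshold, so the full $1,420 applies. Retirement Saver's Credit: $88,750 is at or below the $168,800 threshold, so the full $1,050 applies. total $1,420 + $1,050 = $2,470
Arjun ($170,650): Apprenticeship Credit: income exceeds $136,800 by $33,850, which is 34 full-or-partial $1,000 increments; reduction = 34 × $40 = $1,360, leaving $60. Retirement Saver's Credit: 6% of the $1,850 excess over $168,800 is $111; credit = $1,050 − $111 = $939. total $60 + $939 = $999
Difference: |$2,470 − $999| = $1,471.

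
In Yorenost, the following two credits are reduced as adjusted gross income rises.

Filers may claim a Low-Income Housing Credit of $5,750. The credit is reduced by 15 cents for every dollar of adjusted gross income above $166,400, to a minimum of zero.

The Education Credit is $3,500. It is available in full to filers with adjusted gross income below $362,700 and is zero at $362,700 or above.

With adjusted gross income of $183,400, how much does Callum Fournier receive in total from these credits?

Low-Income Housing Credit: 15% of the $17,000 excess over $166,400 is $2,550; credit = $5,750 − $2,550 = $3,200.
Education Credit: $183,400 is below the $362,700 cutoff, so the full $3,500 applies.
Total: $3,200 + $3,500 = $6,700.

$6,700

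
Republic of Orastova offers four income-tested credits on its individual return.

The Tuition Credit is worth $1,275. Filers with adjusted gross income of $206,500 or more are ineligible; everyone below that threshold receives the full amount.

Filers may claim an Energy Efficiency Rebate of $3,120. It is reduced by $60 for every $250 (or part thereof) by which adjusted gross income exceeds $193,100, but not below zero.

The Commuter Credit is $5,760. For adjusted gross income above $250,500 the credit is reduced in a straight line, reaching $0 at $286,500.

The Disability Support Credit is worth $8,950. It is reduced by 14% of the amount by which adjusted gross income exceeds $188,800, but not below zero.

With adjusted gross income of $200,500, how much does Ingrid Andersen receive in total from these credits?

Tuition Credit: $200,500 is below the $206,500 cutoff, so the full $1,275 applies.
Energy Efficiency Rebate: income exceeds $193,100 by $7,400, which is 30 full-or-partial $250 increments; reduction = 30 × $60 = $1,800, leaving $1,320.
Commuter Credit: $200,500 is at or below the $250,500 threshold, so the full $5,760 applies.
Disability Support Credit: 14% of the $11,700 excess over $188,800 is $1,638; credit = $8,950 − $1,638 = $7,312.
Total: $1,275 + $1,320 + $5,760 + $7,312 = $15,667.

$15,667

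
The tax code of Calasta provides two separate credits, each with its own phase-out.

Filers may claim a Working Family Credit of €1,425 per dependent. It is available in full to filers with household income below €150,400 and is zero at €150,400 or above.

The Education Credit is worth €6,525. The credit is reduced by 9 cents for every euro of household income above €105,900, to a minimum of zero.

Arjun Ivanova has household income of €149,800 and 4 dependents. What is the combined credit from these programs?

Working Family Credit: base = 4 × €1,425 = €5,700. €149,800 is below the €150,400 cutoff, so the full €5,700 applies.
Education Credit: 9% of the €43,900 excess over €105,900 is €3,951; credit = €6,525 − €3,951 = €2,574.
Total: €5,700 + €2,574 = €8,274.

€8,274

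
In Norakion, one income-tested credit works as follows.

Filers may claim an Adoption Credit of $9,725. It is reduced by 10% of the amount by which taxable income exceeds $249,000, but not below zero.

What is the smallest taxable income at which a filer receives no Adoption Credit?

The credit falls by 10% of each dollar above $249,000, so it reaches zero when the excess is $9,725 / 10% = $97,250: income = $249,000 + $97,250 = $346,250.

$346,250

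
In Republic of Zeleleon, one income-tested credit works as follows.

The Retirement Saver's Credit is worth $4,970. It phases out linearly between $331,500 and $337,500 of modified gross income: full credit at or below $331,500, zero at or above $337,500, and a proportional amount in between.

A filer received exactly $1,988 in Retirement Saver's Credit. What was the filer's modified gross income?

$335,100

$1,988 is 1,988/4,970 of the full $4,970, so 2,982/4,970 of the $6,000 range has been used: income = $331,500 + $6,000 × 2,982/4,970 = $335,100.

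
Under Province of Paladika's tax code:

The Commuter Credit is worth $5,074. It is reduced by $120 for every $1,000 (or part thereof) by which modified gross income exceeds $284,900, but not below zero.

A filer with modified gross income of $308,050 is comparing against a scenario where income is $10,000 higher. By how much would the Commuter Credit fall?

$1,200

At $308,050 — income exceeds $284,900 by $23,150, which is 24 full-or-partial $1,000 increments; reduction = 24 × $120 = $2,880, leaving $2,194.
At $318,050 — income exceeds $284,900 by $33,150, which is 34 full-or-partial $1,000 increments; reduction = 34 × $120 = $4,080, leaving $994.
Lost: $2,194 − $994 = $1,200.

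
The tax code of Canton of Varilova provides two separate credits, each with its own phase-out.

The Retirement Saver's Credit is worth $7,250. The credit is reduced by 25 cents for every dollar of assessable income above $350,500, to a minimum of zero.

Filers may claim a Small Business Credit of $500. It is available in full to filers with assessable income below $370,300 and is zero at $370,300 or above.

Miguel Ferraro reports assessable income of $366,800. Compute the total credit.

$3,675

Retirement Saver's Credit: 25% of the $16,300 excess over $350,500 is $4,075; credit = $7,250 − $4,075 = $3,175.
Small Business Credit: $366,800 is below the $370,300 cutoff, so the full $500 applies.
Total: $3,175 + $500 = $3,675.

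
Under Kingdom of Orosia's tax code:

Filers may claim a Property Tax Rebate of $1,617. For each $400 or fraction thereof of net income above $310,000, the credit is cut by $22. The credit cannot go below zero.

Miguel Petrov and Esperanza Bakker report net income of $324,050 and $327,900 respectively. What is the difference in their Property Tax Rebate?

$198

Miguel ($324,050): Property Tax Rebate: income exceeds $310,000 by $14,050, which is 36 full-or-partial $400 increments; reduction = 36 × $22 = $792, leaving $825.
Esperanza ($327,900): Property Tax Rebate: income exceeds $310,000 by $17,900, which is 45 full-or-partial $400 increments; reduction = 45 × $22 = $990, leaving $627.
Difference: |$825 − $627| = $198.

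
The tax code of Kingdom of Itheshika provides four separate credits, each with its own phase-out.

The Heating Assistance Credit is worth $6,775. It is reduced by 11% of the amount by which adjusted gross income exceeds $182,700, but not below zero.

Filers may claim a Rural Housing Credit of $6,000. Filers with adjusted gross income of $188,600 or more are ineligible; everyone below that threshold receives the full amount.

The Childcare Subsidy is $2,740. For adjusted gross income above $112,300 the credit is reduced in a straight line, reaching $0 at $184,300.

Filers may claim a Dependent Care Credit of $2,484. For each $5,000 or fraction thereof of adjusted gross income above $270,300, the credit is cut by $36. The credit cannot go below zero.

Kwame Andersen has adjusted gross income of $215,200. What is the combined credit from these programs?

$5,684

Heating Assistance Credit: 11% of the $32,500 excess over $182,700 is $3,575; credit = $6,775 − $3,575 = $3,200.
Rural Housing Credit: $215,200 meets or exceeds the $188,600 cutoff, so the credit is $0.
Childcare Subsidy: $215,200 is at or above $184,300, so the credit is $0.
Dependent Care Credit: $215,200 is at or below the $270,300 threshold, so the full $2,484 applies.
Total: $3,200 + $0 + $0 + $2,484 = $5,684.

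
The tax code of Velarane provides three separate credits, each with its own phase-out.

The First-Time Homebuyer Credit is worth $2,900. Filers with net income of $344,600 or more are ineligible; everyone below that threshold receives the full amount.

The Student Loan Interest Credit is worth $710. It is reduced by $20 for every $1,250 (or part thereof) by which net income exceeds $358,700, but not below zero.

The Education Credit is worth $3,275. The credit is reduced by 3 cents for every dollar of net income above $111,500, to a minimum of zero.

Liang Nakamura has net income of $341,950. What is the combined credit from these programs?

First-Time Homebuyer Credit: $341,950 is below the $344,600 cutoff, so the full $2,900 applies.
Student Loan Interest Credit: $341,950 is at or below the $358,700 threshold, so the full $710 applies.
Education Credit: 3% of the $230,450 excess over $111,500 is $6,913.50 ≥ base, so the credit is $0.
Total: $2,900 + $710 + $0 = $3,610.

$3,610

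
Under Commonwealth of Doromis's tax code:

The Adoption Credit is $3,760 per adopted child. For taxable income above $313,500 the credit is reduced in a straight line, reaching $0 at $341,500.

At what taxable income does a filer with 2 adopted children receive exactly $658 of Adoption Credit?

Full credit = 2 × $3,760 = $7,520.
$658 is 658/7,520 of the full $7,520, so 6,862/7,520 of the $28,000 range has been used: income = $313,500 + $28,000 × 6,862/7,520 = $339,050.

$339,050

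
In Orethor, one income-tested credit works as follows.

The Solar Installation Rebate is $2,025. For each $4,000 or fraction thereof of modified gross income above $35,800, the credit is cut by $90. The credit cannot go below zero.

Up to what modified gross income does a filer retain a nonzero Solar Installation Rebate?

$123,800

After 22 increments the reduction is 22 × $90 = $1,980, leaving $45; one more increment wipes it out. Increment 22 ends at excess 22 × $4,000 = $88,000, so the highest qualifying income is $35,800 + $88,000 = $123,800.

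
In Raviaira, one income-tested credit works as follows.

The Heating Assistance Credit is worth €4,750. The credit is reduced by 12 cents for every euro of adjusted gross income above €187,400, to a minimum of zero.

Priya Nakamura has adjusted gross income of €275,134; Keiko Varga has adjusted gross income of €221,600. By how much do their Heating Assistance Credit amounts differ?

€646

Priya (€275,134): Heating Assistance Credit: 12% of the €87,734 excess over €187,400 is €10,528.08 ≥ base, so the credit is €0.
Keiko (€221,600): Heating Assistance Credit: 12% of the €34,200 excess over €187,400 is €4,104; credit = €4,750 − €4,104 = €646.
Difference: |€0 − €646| = €646.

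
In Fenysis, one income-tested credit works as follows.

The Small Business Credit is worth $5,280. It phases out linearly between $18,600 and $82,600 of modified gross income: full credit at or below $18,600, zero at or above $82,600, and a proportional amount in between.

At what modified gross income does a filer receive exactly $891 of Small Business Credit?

$71,800

$891 is 891/5,280 of the full $5,280, so 4,389/5,280 of the $64,000 range has been used: income = $18,600 + $64,000 × 4,389/5,280 = $71,800.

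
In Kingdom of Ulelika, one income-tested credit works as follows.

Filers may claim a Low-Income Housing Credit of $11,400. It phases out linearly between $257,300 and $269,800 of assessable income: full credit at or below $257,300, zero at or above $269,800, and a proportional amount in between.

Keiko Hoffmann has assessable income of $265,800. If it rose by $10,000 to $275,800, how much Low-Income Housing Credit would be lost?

$3,648

At $265,800 — $265,800 is $8,500 into a $12,500 phase-out range, leaving 4,000/12,500 of the credit: $11,400 × 4,000/12,500 = $3,648.
At $275,800 — $275,800 is at or above $269,800, so the credit is $0.
Lost: $3,648 − $0 = $3,648.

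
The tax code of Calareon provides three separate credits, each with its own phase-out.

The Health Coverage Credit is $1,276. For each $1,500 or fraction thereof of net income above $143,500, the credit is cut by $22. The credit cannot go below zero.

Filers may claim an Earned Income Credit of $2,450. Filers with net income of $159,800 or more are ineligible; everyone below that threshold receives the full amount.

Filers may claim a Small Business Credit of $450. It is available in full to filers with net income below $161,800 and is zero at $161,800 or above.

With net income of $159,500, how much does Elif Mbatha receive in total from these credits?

Health Coverage Credit: income exceeds $143,500 by $16,000, which is 11 full-or-partial $1,500 increments; reduction = 11 × $22 = $242, leaving $1,034.
Earned Income Credit: $159,500 is below the $159,800 cutoff, so the full $2,450 applies.
Small Business Credit: $159,500 is below the $161,800 cutoff, so the full $450 applies.
Total: $1,034 + $2,450 + $450 = $3,934.

$3,934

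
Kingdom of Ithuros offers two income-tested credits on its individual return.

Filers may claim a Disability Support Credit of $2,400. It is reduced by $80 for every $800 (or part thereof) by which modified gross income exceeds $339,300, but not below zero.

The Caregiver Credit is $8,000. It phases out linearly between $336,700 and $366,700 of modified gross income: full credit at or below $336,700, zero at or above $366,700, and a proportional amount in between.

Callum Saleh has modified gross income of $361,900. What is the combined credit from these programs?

$1,360

Disability Support Credit: income exceeds $339,300 by $22,600, which is 29 full-or-partial $800 increments; reduction = 29 × $80 = $2,320, leaving $80.
Caregiver Credit: $361,900 is $25,200 into a $30,000 phase-out range, leaving 4,800/30,000 of the credit: $8,000 × 4,800/30,000 = $1,280.
Total: $80 + $1,280 = $1,360.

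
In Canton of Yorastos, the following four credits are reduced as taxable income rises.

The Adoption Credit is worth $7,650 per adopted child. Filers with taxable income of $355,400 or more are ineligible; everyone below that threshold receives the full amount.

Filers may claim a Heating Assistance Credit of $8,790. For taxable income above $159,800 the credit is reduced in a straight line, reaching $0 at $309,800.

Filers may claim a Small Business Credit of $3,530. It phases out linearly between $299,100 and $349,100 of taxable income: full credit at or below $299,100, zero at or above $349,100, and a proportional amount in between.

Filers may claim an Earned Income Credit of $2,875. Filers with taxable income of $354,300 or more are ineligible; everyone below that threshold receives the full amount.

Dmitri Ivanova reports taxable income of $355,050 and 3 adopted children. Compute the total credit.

Adoption Credit: base = 3 × $7,650 = $22,950. $355,050 is below the $355,400 cutoff, so the full $22,950 applies.
Heating Assistance Credit: $355,050 is at or above $309,800, so the credit is $0.
Small Business Credit: $355,050 is at or above $349,100, so the credit is $0.
Earned Income Credit: $355,050 meets or exceeds the $354,300 cutoff, so the credit is $0.
Total: $22,950 + $0 + $0 + $0 = $22,950.

$22,950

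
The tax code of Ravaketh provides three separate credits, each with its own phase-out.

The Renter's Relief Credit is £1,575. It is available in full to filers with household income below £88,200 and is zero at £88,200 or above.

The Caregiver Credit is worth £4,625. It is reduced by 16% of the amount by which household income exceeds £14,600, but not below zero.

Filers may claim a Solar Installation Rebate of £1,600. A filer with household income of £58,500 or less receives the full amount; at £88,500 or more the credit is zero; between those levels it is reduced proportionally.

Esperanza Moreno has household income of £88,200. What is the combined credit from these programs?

£16

Renter's Relief Credit: £88,200 meets or exceeds the £88,200 cutoff, so the credit is £0.
Caregiver Credit: 16% of the £73,600 excess over £14,600 is £11,776 ≥ base, so the credit is £0.
Solar Installation Rebate: £88,200 is £29,700 into a £30,000 phase-out range, leaving 300/30,000 of the credit: £1,600 × 300/30,000 = £16.
Total: £0 + £0 + £16 = £16.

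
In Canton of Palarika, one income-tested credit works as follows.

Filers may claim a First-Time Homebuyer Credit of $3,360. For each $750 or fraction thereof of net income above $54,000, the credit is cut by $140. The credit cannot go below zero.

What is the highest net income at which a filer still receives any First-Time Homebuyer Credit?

After 23 increments the reduction is 23 × $140 = $3,220, leaving $140; one more increment wipes it out. Increment 23 ends at excess 23 × $750 = $17,250, so the highest qualifying income is $54,000 + $17,250 = $71,250.

$71,250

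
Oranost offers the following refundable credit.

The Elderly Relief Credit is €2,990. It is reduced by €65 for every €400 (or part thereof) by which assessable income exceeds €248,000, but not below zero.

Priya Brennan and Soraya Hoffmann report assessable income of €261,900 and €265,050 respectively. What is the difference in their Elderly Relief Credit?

€520

Priya (€261,900): Elderly Relief Credit: income exceeds €248,000 by €13,900, which is 35 full-or-partial €400 increments; reduction = 35 × €65 = €2,275, leaving €715.
Soraya (€265,050): Elderly Relief Credit: income exceeds €248,000 by €17,050, which is 43 full-or-partial €400 increments; reduction = 43 × €65 = €2,795, leaving €195.
Difference: |€715 − €195| = €520.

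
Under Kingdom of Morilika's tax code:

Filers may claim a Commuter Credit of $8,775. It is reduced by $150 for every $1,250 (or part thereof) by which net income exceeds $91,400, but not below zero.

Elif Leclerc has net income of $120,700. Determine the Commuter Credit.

$5,175

Commuter Credit: income exceeds $91,400 by $29,300, which is 24 full-or-partial $1,250 increments; reduction = 24 × $150 = $3,600, leaving $5,175.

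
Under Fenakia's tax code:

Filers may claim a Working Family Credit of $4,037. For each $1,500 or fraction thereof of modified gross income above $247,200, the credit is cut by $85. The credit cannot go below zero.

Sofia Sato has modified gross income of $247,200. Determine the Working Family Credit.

Working Family Credit: $247,200 is at or below the $247,200 threshold, so the full $4,037 applies.

$4,037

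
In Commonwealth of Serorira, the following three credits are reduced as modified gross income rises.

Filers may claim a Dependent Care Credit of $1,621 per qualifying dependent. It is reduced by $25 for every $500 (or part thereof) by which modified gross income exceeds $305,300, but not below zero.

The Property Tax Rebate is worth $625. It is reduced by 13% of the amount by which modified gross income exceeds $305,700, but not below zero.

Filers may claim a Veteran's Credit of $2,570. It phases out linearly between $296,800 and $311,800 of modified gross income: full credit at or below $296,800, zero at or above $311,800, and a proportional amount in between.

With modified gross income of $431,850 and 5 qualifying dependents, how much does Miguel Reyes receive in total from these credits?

$1,755

Dependent Care Credit: base = 5 × $1,621 = $8,105. income exceeds $305,300 by $126,550, which is 254 full-or-partial $500 increments; reduction = 254 × $25 = $6,350, leaving $1,755.
Property Tax Rebate: 13% of the $126,150 excess over $305,700 is $16,399.50 ≥ base, so the credit is $0.
Veteran's Credit: $431,850 is at or above $311,800, so the credit is $0.
Total: $1,755 + $0 + $0 = $1,755.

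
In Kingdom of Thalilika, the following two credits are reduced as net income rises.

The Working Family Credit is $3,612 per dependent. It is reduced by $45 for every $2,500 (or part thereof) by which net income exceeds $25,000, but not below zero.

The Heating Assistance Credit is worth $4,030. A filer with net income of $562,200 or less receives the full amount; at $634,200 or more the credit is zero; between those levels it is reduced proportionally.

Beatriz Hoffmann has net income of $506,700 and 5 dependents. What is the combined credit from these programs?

$13,405

Working Family Credit: base = 5 × $3,612 = $18,060. income exceeds $25,000 by $481,700, which is 193 full-or-partial $2,500 increments; reduction = 193 × $45 = $8,685, leaving $9,375.
Heating Assistance Credit: $506,700 is at or below the $562,200 threshold, so the full $4,030 applies.
Total: $9,375 + $4,030 = $13,405.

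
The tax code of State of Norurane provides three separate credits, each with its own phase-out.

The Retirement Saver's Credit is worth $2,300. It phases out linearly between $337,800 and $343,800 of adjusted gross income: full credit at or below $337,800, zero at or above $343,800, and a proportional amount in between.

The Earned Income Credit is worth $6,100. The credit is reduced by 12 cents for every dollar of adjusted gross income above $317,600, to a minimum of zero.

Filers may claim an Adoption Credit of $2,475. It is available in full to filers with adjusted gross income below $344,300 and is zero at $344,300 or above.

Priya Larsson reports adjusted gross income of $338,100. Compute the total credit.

$8,300

Retirement Saver's Credit: $338,100 is $300 into a $6,000 phase-out range, leaving 5,700/6,000 of the credit: $2,300 × 5,700/6,000 = $2,185.
Earned Income Credit: 12% of the $20,500 excess over $317,600 is $2,460; credit = $6,100 − $2,460 = $3,640.
Adoption Credit: $338,100 is below the $344,300 cutoff, so the full $2,475 applies.
Total: $2,185 + $3,640 + $2,475 = $8,300.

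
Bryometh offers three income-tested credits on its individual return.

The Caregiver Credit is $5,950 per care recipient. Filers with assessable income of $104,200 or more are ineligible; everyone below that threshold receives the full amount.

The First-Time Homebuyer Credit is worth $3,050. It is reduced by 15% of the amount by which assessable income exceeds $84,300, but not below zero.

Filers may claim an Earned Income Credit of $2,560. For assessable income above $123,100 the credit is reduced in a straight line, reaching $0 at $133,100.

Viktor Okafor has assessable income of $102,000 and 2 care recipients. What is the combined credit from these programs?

$14,855

Caregiver Credit: base = 2 × $5,950 = $11,900. $102,000 is below the $104,200 cutoff, so the full $11,900 applies.
First-Time Homebuyer Credit: 15% of the $17,700 excess over $84,300 is $2,655; credit = $3,050 − $2,655 = $395.
Earned Income Credit: $102,000 is at or below the $123,100 threshold, so the full $2,560 applies.
Total: $11,900 + $395 + $2,560 = $14,855.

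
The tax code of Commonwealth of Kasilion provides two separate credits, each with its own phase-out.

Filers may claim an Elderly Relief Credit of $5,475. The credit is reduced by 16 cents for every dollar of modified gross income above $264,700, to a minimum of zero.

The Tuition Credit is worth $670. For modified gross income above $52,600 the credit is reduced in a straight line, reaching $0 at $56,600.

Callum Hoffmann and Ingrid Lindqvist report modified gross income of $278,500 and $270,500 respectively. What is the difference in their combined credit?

Callum ($278,500): Elderly Relief Credit: 16% of the $13,800 excess over $264,700 is $2,208; credit = $5,475 − $2,208 = $3,267. Tuition Credit: $278,500 is at or above $56,600, so the credit is $0. total $3,267 + $0 = $3,267
Ingrid ($270,500): Elderly Relief Credit: 16% of the $5,800 excess over $264,700 is $928; credit = $5,475 − $928 = $4,547. Tuition Credit: $270,500 is at or above $56,600, so the credit is $0. total $4,547 + $0 = $4,547
Difference: |$3,267 − $4,547| = $1,280.

$1,280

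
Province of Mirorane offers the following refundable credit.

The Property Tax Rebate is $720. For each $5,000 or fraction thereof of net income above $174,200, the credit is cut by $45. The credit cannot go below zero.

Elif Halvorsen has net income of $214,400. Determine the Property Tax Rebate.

Property Tax Rebate: income exceeds $174,200 by $40,200, which is 9 full-or-partial $5,000 increments; reduction = 9 × $45 = $405, leaving $315.

$315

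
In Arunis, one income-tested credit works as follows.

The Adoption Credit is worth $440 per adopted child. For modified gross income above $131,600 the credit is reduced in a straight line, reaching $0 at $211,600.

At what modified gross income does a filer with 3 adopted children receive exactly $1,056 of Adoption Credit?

Full credit = 3 × $440 = $1,320.
$1,056 is 1,056/1,320 of the full $1,320, so 264/1,320 of the $80,000 range has been used: income = $131,600 + $80,000 × 264/1,320 = $147,600.

$147,600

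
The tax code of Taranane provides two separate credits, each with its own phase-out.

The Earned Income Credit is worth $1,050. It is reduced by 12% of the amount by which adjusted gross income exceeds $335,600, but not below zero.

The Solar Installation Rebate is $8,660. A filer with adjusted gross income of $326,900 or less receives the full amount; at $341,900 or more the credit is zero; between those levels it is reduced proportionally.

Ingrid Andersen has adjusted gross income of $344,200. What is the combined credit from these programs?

Earned Income Credit: 12% of the $8,600 excess over $335,600 is $1,032; credit = $1,050 − $1,032 = $18.
Solar Installation Rebate: $344,200 is at or above $341,900, so the credit is $0.
Total: $18 + $0 = $18.

$18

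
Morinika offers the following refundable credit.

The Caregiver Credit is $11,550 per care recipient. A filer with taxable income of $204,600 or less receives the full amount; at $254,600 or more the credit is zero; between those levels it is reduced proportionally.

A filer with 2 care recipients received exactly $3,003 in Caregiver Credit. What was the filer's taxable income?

Full credit = 2 × $11,550 = $23,100.
$3,003 is 3,003/23,100 of the full $23,100, so 20,097/23,100 of the $50,000 range has been used: income = $204,600 + $50,000 × 20,097/23,100 = $248,100.

$248,100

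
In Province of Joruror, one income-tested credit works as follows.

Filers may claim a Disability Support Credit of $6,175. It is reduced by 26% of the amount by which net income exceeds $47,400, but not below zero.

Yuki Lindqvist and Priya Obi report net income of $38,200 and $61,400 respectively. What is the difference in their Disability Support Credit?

$3,640

Yuki ($38,200): Disability Support Credit: $38,200 is at or below the $47,400 threshold, so the full $6,175 applies.
Priya ($61,400): Disability Support Credit: 26% of the $14,000 excess over $47,400 is $3,640; credit = $6,175 − $3,640 = $2,535.
Difference: |$6,175 − $2,535| = $3,640.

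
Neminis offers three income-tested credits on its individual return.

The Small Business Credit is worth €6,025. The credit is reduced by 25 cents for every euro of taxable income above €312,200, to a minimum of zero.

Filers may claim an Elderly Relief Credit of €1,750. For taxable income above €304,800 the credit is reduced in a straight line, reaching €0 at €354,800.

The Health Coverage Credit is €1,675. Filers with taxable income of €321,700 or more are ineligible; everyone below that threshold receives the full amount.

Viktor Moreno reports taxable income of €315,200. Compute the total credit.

€8,336

Small Business Credit: 25% of the €3,000 excess over €312,200 is €750; credit = €6,025 − €750 = €5,275.
Elderly Relief Credit: €315,200 is €10,400 into a €50,000 phase-out range, leaving 39,600/50,000 of the credit: €1,750 × 39,600/50,000 = €1,386.
Health Coverage Credit: €315,200 is below the €321,700 cutoff, so the full €1,675 applies.
Total: €5,275 + €1,386 + €1,675 = €8,336.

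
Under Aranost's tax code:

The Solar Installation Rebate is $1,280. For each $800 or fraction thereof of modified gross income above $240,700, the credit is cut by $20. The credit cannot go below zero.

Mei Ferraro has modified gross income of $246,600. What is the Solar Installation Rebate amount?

Solar Installation Rebate: income exceeds $240,700 by $5,900, which is 8 full-or-partial $800 increments; reduction = 8 × $20 = $160, leaving $1,120.

$1,120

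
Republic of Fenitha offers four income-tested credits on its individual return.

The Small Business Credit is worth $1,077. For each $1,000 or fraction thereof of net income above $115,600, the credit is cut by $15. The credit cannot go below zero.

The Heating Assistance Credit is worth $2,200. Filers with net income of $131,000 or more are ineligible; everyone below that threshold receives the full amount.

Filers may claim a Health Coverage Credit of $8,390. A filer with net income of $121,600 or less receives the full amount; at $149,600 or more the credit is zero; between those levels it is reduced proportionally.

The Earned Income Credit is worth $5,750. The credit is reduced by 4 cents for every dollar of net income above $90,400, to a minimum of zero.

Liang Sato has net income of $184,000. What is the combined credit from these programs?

Small Business Credit: income exceeds $115,600 by $68,400, which is 69 full-or-partial $1,000 increments; reduction = 69 × $15 = $1,035, leaving $42.
Heating Assistance Credit: $184,000 meets or exceeds the $131,000 cutoff, so the credit is $0.
Health Coverage Credit: $184,000 is at or above $149,600, so the credit is $0.
Earned Income Credit: 4% of the $93,600 excess over $90,400 is $3,744; credit = $5,750 − $3,744 = $2,006.
Total: $42 + $0 + $0 + $2,006 = $2,048.

$2,048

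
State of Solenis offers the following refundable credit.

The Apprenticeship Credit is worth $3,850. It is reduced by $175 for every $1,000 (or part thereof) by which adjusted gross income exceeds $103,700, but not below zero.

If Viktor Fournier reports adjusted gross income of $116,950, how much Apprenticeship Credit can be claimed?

$1,400

Apprenticeship Credit: income exceeds $103,700 by $13,250, which is 14 full-or-partial $1,000 increments; reduction = 14 × $175 = $2,450, leaving $1,400.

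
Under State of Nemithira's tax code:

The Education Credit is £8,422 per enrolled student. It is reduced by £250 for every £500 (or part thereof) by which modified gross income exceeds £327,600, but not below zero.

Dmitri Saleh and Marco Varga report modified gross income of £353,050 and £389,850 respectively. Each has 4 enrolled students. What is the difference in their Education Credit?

£18,500

Dmitri (£353,050): Education Credit: base = 4 × £8,422 = £33,688. income exceeds £327,600 by £25,450, which is 51 full-or-partial £500 increments; reduction = 51 × £250 = £12,750, leaving £20,938.
Marco (£389,850): Education Credit: base = 4 × £8,422 = £33,688. income exceeds £327,600 by £62,250, which is 125 full-or-partial £500 increments; reduction = 125 × £250 = £31,250, leaving £2,438.
Difference: |£20,938 − £2,438| = £18,500.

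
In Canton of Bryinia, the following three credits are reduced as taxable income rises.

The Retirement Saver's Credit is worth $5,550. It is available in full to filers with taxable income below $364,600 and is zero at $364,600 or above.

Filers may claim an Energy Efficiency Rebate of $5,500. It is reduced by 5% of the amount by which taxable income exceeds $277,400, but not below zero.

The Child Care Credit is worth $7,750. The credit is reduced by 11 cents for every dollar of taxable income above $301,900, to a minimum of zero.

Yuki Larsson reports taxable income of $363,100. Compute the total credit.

Retirement Saver's Credit: $363,100 is below the $364,600 cutoff, so the full $5,550 applies.
Energy Efficiency Rebate: 5% of the $85,700 excess over $277,400 is $4,285; credit = $5,500 − $4,285 = $1,215.
Child Care Credit: 11% of the $61,200 excess over $301,900 is $6,732; credit = $7,750 − $6,732 = $1,018.
Total: $5,550 + $1,215 + $1,018 = $7,783.

$7,783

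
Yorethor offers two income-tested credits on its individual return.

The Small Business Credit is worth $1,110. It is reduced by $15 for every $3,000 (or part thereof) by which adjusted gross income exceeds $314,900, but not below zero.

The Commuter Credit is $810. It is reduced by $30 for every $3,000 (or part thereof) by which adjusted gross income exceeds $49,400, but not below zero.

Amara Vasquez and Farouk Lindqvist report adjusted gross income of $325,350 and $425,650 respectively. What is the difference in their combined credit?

Amara ($325,350): Small Business Credit: income exceeds $314,900 by $10,450, which is 4 full-or-partial $3,000 increments; reduction = 4 × $15 = $60, leaving $1,050. Commuter Credit: income exceeds $49,400 by $275,950 → 92 increments × $30 = $2,760 ≥ base, so the credit is $0. total $1,050 + $0 = $1,050
Farouk ($425,650): Small Business Credit: income exceeds $314,900 by $110,750, which is 37 full-or-partial $3,000 increments; reduction = 37 × $15 = $555, leaving $555. Commuter Credit: income exceeds $49,400 by $376,250 → 126 increments × $30 = $3,780 ≥ base, so the credit is $0. total $555 + $0 = $555
Difference: |$1,050 − $555| = $495.

$495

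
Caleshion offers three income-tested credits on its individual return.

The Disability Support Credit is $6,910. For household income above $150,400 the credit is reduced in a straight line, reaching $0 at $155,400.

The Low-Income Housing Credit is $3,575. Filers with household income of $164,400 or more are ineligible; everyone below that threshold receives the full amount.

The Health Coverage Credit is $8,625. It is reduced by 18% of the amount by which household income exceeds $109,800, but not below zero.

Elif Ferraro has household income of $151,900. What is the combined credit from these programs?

Disability Support Credit: $151,900 is $1,500 into a $5,000 phase-out range, leaving 3,500/5,000 of the credit: $6,910 × 3,500/5,000 = $4,837.
Low-Income Housing Credit: $151,900 is below the $164,400 cutoff, so the full $3,575 applies.
Health Coverage Credit: 18% of the $42,100 excess over $109,800 is $7,578; credit = $8,625 − $7,578 = $1,047.
Total: $4,837 + $3,575 + $1,047 = $9,459.

$9,459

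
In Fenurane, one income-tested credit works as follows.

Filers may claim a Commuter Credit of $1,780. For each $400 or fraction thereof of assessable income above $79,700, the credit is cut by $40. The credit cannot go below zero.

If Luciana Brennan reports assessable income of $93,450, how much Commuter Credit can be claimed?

Commuter Credit: income exceeds $79,700 by $13,750, which is 35 full-or-partial $400 increments; reduction = 35 × $40 = $1,400, leaving $380.

$380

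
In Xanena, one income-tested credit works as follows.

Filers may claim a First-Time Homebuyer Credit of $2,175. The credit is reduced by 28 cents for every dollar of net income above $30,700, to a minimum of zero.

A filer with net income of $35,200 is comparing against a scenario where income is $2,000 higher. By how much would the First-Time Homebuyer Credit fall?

$560

At $35,200 — 28% of the $4,500 excess over $30,700 is $1,260; credit = $2,175 − $1,260 = $915.
At $37,200 — 28% of the $6,500 excess over $30,700 is $1,820; credit = $2,175 − $1,820 = $355.
Lost: $915 − $355 = $560.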